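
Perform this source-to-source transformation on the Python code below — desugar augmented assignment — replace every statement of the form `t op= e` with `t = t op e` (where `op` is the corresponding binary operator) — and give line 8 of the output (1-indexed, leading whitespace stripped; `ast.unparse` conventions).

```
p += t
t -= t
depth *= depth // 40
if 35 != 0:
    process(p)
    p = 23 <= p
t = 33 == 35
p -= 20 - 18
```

Transformed code:
p = p + t
t = t - t
depth = depth * (depth // 40)
if 35 != 0:
    process(p)
    p = 23 <= p
t = 33 == 35
p = p - (20 - 18)

p = p - (20 - 18)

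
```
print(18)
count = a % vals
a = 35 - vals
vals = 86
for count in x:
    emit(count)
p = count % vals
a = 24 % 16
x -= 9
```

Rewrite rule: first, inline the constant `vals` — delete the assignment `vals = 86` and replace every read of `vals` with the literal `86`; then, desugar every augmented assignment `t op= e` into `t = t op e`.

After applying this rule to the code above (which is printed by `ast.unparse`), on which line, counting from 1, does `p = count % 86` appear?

Transformed code:
print(18)
count = a % 86
a = 35 - 86
for count in x:
    emit(count)
p = count % 86
a = 24 % 16
x = x - 9

6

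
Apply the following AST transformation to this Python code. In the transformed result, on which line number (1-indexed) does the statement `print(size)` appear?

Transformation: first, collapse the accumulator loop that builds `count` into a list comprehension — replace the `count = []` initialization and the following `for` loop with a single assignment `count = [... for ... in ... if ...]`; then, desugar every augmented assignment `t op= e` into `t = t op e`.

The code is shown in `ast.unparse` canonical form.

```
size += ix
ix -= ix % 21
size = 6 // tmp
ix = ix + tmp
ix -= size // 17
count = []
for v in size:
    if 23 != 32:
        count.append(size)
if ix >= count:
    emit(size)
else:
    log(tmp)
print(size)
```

11

Transformed code:
size = size + ix
ix = ix - ix % 21
size = 6 // tmp
ix = ix + tmp
ix = ix - size // 17
count = [size for v in size if 23 != 32]
if ix >= count:
    emit(size)
else:
    log(tmp)
print(size)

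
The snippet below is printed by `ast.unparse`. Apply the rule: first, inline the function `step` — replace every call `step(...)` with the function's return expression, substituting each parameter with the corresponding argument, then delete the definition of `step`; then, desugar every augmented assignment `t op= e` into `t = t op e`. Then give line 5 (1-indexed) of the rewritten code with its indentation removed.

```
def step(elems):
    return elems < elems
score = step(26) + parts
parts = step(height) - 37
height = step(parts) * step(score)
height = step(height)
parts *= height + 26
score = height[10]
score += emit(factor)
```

parts = parts * (height + 26)

Transformed code:
score = (26 < 26) + parts
parts = (height < height) - 37
height = (parts < parts) * (score < score)
height = height < height
parts = parts * (height + 26)
score = height[10]
score = score + emit(factor)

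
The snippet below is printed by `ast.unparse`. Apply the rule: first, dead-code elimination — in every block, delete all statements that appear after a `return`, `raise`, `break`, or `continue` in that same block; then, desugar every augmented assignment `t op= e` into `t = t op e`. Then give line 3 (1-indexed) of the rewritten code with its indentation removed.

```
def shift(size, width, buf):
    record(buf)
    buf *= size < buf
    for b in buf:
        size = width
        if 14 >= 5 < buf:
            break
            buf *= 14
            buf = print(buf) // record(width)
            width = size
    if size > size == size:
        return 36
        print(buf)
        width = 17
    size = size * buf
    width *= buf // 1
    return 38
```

buf = buf * (size < buf)

Transformed code:
def shift(size, width, buf):
    record(buf)
    buf = buf * (size < buf)
    for b in buf:
        size = width
        if 14 >= 5 < buf:
            break
    if size > size == size:
        return 36
    size = size * buf
    width = width * (buf // 1)
    return 38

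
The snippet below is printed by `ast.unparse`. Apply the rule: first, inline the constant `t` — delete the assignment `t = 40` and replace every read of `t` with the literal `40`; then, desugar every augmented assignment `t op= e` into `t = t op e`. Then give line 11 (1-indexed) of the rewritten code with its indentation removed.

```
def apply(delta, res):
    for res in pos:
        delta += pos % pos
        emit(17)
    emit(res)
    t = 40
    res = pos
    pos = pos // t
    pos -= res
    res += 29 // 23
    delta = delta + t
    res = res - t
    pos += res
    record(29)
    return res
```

res = res - 40

Transformed code:
def apply(delta, res):
    for res in pos:
        delta = delta + pos % pos
        emit(17)
    emit(res)
    res = pos
    pos = pos // 40
    pos = pos - res
    res = res + 29 // 23
    delta = delta + 40
    res = res - 40
    pos = pos + res
    record(29)
    return res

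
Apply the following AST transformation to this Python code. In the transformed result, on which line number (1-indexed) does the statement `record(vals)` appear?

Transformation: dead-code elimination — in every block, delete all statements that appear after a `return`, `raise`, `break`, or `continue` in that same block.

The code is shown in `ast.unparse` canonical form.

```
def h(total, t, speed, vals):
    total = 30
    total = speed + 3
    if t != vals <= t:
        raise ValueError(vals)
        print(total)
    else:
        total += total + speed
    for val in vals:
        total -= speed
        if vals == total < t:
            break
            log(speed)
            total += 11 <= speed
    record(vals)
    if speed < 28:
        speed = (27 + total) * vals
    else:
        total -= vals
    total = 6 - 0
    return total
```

12

Transformed code:
def h(total, t, speed, vals):
    total = 30
    total = speed + 3
    if t != vals <= t:
        raise ValueError(vals)
    else:
        total += total + speed
    for val in vals:
        total -= speed
        if vals == total < t:
            break
    record(vals)
    if speed < 28:
        speed = (27 + total) * vals
    else:
        total -= vals
    total = 6 - 0
    return total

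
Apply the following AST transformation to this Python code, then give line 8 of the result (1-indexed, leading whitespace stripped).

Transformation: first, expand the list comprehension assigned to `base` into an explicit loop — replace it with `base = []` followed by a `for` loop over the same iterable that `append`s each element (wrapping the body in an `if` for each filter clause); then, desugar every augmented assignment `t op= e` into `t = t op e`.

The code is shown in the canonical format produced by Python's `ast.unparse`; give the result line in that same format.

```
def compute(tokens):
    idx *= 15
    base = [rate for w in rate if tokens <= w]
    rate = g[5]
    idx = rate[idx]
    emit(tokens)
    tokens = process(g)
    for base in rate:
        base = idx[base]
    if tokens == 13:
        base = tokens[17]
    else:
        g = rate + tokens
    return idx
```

idx = rate[idx]

Transformed code:
def compute(tokens):
    idx = idx * 15
    base = []
    for w in rate:
        if tokens <= w:
            base.append(rate)
    rate = g[5]
    idx = rate[idx]
    emit(tokens)
    tokens = process(g)
    for base in rate:
        base = idx[base]
    if tokens == 13:
        base = tokens[17]
    else:
        g = rate + tokens
    return idx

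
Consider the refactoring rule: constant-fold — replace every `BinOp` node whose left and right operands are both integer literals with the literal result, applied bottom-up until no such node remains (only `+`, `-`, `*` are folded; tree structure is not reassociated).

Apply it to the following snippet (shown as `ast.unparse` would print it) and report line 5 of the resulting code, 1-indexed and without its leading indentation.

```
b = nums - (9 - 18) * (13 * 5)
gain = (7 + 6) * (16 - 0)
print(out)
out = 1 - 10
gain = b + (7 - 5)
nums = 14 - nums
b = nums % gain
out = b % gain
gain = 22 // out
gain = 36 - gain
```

gain = b + 2

Transformed code:
b = nums - -585
gain = 208
print(out)
out = -9
gain = b + 2
nums = 14 - nums
b = nums % gain
out = b % gain
gain = 22 // out
gain = 36 - gain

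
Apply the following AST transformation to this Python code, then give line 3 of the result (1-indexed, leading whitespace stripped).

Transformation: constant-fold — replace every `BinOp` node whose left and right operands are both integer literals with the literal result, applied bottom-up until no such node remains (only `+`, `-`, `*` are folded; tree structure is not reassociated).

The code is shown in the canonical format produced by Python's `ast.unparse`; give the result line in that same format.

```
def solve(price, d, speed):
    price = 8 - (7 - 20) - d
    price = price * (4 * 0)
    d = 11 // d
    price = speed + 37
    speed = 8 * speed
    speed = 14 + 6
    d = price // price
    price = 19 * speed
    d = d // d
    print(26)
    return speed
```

price = price * 0

Transformed code:
def solve(price, d, speed):
    price = 21 - d
    price = price * 0
    d = 11 // d
    price = speed + 37
    speed = 8 * speed
    speed = 20
    d = price // price
    price = 19 * speed
    d = d // d
    print(26)
    return speed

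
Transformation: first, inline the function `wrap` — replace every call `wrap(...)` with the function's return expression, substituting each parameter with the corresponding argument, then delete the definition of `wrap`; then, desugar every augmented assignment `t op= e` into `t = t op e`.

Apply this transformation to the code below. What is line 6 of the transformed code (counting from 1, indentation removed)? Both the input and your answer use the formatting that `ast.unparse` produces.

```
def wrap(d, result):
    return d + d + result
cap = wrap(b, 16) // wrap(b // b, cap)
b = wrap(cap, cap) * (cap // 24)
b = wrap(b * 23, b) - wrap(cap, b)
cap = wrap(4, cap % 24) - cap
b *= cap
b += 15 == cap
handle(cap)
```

Transformed code:
cap = (b + b + 16) // (b // b + b // b + cap)
b = (cap + cap + cap) * (cap // 24)
b = b * 23 + b * 23 + b - (cap + cap + b)
cap = 4 + 4 + cap % 24 - cap
b = b * cap
b = b + (15 == cap)
handle(cap)

b = b + (15 == cap)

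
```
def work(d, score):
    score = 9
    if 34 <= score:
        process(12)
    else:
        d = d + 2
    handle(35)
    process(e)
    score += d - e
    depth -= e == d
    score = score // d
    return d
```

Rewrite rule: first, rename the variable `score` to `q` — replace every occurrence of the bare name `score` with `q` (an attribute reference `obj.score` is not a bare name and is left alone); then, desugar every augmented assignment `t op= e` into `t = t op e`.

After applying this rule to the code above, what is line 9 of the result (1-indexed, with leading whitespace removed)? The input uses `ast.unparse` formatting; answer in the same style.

q = q + (d - e)

Transformed code:
def work(d, q):
    q = 9
    if 34 <= q:
        process(12)
    else:
        d = d + 2
    handle(35)
    process(e)
    q = q + (d - e)
    depth = depth - (e == d)
    q = q // d
    return d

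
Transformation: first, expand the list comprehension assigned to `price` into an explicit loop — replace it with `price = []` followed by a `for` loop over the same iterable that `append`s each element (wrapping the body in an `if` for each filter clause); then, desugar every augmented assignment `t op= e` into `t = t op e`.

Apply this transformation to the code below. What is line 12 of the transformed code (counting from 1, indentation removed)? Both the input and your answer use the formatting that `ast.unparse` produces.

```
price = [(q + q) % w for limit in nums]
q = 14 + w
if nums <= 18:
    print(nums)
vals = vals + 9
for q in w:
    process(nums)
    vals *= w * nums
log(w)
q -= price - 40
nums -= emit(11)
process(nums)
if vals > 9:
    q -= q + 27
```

Transformed code:
price = []
for limit in nums:
    price.append((q + q) % w)
q = 14 + w
if nums <= 18:
    print(nums)
vals = vals + 9
for q in w:
    process(nums)
    vals = vals * (w * nums)
log(w)
q = q - (price - 40)
nums = nums - emit(11)
process(nums)
if vals > 9:
    q = q - (q + 27)

q = q - (price - 40)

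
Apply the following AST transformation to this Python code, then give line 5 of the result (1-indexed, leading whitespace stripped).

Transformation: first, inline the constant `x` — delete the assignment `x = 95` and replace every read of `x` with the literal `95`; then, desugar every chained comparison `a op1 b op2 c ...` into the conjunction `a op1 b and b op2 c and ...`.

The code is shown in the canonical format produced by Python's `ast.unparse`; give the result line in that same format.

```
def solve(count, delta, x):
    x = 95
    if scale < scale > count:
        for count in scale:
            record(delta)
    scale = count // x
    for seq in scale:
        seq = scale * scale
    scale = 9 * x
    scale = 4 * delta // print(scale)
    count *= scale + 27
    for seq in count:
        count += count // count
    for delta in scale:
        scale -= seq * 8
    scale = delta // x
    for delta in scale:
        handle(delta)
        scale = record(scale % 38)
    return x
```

scale = count // 95

Transformed code:
def solve(count, delta, x):
    if scale < scale and scale > count:
        for count in scale:
            record(delta)
    scale = count // 95
    for seq in scale:
        seq = scale * scale
    scale = 9 * 95
    scale = 4 * delta // print(scale)
    count *= scale + 27
    for seq in count:
        count += count // count
    for delta in scale:
        scale -= seq * 8
    scale = delta // 95
    for delta in scale:
        handle(delta)
        scale = record(scale % 38)
    return 95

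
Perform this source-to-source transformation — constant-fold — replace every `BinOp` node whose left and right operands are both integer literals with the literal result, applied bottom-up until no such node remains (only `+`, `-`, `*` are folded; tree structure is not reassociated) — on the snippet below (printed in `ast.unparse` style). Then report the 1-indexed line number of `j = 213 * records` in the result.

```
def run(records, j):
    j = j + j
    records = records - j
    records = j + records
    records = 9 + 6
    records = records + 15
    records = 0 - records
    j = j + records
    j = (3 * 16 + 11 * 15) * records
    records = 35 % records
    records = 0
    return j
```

Transformed code:
def run(records, j):
    j = j + j
    records = records - j
    records = j + records
    records = 15
    records = records + 15
    records = 0 - records
    j = j + records
    j = 213 * records
    records = 35 % records
    records = 0
    return j

9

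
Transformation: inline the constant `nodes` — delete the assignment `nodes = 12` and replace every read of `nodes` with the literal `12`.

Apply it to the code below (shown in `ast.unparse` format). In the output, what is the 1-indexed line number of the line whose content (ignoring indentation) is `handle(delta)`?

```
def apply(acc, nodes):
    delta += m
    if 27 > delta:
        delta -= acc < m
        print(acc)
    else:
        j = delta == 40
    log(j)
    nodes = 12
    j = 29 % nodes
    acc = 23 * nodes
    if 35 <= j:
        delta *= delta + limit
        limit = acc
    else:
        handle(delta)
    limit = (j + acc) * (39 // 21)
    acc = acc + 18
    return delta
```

15

Transformed code:
def apply(acc, nodes):
    delta += m
    if 27 > delta:
        delta -= acc < m
        print(acc)
    else:
        j = delta == 40
    log(j)
    j = 29 % 12
    acc = 23 * 12
    if 35 <= j:
        delta *= delta + limit
        limit = acc
    else:
        handle(delta)
    limit = (j + acc) * (39 // 21)
    acc = acc + 18
    return delta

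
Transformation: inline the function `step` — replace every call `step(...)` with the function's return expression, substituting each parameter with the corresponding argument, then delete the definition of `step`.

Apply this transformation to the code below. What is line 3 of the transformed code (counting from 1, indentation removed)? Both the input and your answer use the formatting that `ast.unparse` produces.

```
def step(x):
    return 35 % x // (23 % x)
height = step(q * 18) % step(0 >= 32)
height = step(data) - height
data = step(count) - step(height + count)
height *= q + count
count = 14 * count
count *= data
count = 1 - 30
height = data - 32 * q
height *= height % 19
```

data = 35 % count // (23 % count) - 35 % (height + count) // (23 % (height + count))

Transformed code:
height = 35 % (q * 18) // (23 % (q * 18)) % (35 % (0 >= 32) // (23 % (0 >= 32)))
height = 35 % data // (23 % data) - height
data = 35 % count // (23 % count) - 35 % (height + count) // (23 % (height + count))
height *= q + count
count = 14 * count
count *= data
count = 1 - 30
height = data - 32 * q
height *= height % 19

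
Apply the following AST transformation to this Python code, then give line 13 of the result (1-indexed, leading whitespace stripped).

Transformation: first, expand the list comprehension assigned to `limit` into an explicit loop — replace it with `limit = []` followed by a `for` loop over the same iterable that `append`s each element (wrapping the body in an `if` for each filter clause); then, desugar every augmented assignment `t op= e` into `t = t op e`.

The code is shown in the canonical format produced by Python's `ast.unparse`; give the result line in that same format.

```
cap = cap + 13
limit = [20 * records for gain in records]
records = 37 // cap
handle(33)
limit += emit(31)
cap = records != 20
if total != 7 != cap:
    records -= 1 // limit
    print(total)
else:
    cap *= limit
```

Transformed code:
cap = cap + 13
limit = []
for gain in records:
    limit.append(20 * records)
records = 37 // cap
handle(33)
limit = limit + emit(31)
cap = records != 20
if total != 7 != cap:
    records = records - 1 // limit
    print(total)
else:
    cap = cap * limit

cap = cap * limit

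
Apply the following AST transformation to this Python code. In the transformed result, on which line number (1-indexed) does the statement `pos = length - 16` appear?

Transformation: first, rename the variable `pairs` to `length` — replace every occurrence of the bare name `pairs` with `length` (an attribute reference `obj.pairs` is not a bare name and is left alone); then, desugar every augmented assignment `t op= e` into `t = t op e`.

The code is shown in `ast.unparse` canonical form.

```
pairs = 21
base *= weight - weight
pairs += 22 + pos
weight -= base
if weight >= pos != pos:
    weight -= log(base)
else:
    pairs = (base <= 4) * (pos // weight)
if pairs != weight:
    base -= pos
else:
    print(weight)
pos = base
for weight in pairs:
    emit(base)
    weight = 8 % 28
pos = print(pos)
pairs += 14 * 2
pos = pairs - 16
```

19

Transformed code:
length = 21
base = base * (weight - weight)
length = length + (22 + pos)
weight = weight - base
if weight >= pos != pos:
    weight = weight - log(base)
else:
    length = (base <= 4) * (pos // weight)
if length != weight:
    base = base - pos
else:
    print(weight)
pos = base
for weight in length:
    emit(base)
    weight = 8 % 28
pos = print(pos)
length = length + 14 * 2
pos = length - 16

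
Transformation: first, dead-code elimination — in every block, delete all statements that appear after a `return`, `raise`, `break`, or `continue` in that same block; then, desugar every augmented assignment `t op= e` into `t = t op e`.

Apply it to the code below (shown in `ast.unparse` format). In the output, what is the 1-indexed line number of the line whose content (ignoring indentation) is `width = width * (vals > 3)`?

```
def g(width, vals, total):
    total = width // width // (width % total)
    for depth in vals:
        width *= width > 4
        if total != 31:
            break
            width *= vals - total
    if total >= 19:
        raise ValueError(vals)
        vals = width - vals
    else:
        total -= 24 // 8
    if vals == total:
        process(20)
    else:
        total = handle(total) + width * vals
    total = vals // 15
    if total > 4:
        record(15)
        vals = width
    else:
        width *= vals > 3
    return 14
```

Transformed code:
def g(width, vals, total):
    total = width // width // (width % total)
    for depth in vals:
        width = width * (width > 4)
        if total != 31:
            break
    if total >= 19:
        raise ValueError(vals)
    else:
        total = total - 24 // 8
    if vals == total:
        process(20)
    else:
        total = handle(total) + width * vals
    total = vals // 15
    if total > 4:
        record(15)
        vals = width
    else:
        width = width * (vals > 3)
    return 14

20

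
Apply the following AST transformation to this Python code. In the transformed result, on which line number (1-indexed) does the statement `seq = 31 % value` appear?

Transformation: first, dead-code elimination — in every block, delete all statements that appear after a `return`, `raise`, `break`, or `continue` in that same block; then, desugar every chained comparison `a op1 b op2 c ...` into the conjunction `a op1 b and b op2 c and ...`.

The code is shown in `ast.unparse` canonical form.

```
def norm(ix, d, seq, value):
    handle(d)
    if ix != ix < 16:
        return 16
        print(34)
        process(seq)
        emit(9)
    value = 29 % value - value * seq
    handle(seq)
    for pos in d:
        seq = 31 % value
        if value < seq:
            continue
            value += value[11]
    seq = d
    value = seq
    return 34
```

8

Transformed code:
def norm(ix, d, seq, value):
    handle(d)
    if ix != ix and ix < 16:
        return 16
    value = 29 % value - value * seq
    handle(seq)
    for pos in d:
        seq = 31 % value
        if value < seq:
            continue
    seq = d
    value = seq
    return 34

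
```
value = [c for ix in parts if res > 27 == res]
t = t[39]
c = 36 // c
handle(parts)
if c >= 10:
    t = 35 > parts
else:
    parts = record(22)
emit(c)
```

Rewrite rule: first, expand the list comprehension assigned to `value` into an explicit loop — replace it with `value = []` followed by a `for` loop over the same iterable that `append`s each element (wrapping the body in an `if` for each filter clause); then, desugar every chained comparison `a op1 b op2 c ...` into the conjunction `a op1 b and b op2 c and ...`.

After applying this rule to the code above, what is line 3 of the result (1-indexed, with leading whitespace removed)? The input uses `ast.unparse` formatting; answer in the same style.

Transformed code:
value = []
for ix in parts:
    if res > 27 and 27 == res:
        value.append(c)
t = t[39]
c = 36 // c
handle(parts)
if c >= 10:
    t = 35 > parts
else:
    parts = record(22)
emit(c)

if res > 27 and 27 == res:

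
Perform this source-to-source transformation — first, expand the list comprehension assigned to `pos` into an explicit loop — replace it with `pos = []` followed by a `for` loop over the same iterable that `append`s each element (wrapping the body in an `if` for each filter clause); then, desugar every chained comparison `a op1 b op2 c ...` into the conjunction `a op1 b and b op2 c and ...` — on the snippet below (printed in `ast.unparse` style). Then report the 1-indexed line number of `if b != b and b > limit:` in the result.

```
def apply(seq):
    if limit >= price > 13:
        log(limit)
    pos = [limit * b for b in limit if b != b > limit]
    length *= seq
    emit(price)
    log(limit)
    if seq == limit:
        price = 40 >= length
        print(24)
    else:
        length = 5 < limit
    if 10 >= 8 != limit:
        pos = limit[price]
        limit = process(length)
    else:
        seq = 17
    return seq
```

6

Transformed code:
def apply(seq):
    if limit >= price and price > 13:
        log(limit)
    pos = []
    for b in limit:
        if b != b and b > limit:
            pos.append(limit * b)
    length *= seq
    emit(price)
    log(limit)
    if seq == limit:
        price = 40 >= length
        print(24)
    else:
        length = 5 < limit
    if 10 >= 8 and 8 != limit:
        pos = limit[price]
        limit = process(length)
    else:
        seq = 17
    return seq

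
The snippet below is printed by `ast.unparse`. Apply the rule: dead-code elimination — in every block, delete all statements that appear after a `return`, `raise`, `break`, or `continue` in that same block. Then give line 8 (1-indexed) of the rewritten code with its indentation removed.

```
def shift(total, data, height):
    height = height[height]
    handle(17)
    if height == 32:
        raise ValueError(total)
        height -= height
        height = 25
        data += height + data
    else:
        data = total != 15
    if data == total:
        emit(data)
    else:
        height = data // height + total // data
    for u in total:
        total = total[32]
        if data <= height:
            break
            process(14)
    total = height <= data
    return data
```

Transformed code:
def shift(total, data, height):
    height = height[height]
    handle(17)
    if height == 32:
        raise ValueError(total)
    else:
        data = total != 15
    if data == total:
        emit(data)
    else:
        height = data // height + total // data
    for u in total:
        total = total[32]
        if data <= height:
            break
    total = height <= data
    return data

if data == total:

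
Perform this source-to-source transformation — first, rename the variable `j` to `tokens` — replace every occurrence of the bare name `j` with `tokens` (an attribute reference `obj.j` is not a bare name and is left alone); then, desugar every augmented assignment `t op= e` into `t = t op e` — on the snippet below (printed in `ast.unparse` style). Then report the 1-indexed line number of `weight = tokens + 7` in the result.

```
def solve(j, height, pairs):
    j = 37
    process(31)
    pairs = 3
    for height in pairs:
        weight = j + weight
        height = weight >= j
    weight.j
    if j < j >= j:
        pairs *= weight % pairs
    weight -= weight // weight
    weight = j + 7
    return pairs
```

12

Transformed code:
def solve(tokens, height, pairs):
    tokens = 37
    process(31)
    pairs = 3
    for height in pairs:
        weight = tokens + weight
        height = weight >= tokens
    weight.j
    if tokens < tokens >= tokens:
        pairs = pairs * (weight % pairs)
    weight = weight - weight // weight
    weight = tokens + 7
    return pairs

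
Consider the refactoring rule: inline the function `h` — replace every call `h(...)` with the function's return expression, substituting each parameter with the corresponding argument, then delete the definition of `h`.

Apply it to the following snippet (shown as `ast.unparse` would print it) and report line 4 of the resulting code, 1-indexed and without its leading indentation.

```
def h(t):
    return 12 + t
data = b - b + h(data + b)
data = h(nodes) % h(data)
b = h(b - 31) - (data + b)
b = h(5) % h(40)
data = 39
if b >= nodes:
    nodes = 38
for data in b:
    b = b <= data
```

Transformed code:
data = b - b + (12 + (data + b))
data = (12 + nodes) % (12 + data)
b = 12 + (b - 31) - (data + b)
b = (12 + 5) % (12 + 40)
data = 39
if b >= nodes:
    nodes = 38
for data in b:
    b = b <= data

b = (12 + 5) % (12 + 40)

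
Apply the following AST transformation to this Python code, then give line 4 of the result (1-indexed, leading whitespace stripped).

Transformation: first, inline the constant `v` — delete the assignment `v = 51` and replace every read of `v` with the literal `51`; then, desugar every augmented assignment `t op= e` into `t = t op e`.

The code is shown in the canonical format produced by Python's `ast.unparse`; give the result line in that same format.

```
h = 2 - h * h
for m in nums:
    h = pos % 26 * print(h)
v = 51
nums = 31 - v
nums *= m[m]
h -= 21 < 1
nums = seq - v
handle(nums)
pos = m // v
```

Transformed code:
h = 2 - h * h
for m in nums:
    h = pos % 26 * print(h)
nums = 31 - 51
nums = nums * m[m]
h = h - (21 < 1)
nums = seq - 51
handle(nums)
pos = m // 51

nums = 31 - 51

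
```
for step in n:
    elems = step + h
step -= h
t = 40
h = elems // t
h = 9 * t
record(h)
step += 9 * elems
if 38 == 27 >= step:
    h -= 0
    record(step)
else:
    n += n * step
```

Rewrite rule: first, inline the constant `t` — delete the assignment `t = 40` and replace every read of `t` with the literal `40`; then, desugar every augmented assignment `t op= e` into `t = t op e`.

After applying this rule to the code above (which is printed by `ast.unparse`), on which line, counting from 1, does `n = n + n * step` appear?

12

Transformed code:
for step in n:
    elems = step + h
step = step - h
h = elems // 40
h = 9 * 40
record(h)
step = step + 9 * elems
if 38 == 27 >= step:
    h = h - 0
    record(step)
else:
    n = n + n * step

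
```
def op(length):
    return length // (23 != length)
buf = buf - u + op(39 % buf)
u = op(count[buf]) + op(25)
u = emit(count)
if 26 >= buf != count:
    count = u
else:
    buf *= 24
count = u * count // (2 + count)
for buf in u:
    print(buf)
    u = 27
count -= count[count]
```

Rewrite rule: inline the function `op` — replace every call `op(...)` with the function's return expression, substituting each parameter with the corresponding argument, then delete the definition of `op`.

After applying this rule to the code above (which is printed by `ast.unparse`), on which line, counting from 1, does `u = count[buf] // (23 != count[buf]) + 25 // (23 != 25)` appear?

2

Transformed code:
buf = buf - u + 39 % buf // (23 != 39 % buf)
u = count[buf] // (23 != count[buf]) + 25 // (23 != 25)
u = emit(count)
if 26 >= buf != count:
    count = u
else:
    buf *= 24
count = u * count // (2 + count)
for buf in u:
    print(buf)
    u = 27
count -= count[count]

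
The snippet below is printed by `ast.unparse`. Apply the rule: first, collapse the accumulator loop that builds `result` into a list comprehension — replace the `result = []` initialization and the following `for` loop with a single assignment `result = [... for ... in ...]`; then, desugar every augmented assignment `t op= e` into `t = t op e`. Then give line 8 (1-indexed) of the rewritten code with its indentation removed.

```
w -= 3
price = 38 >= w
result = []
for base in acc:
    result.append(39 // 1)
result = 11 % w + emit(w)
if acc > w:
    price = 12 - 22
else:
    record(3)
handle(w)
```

record(3)

Transformed code:
w = w - 3
price = 38 >= w
result = [39 // 1 for base in acc]
result = 11 % w + emit(w)
if acc > w:
    price = 12 - 22
else:
    record(3)
handle(w)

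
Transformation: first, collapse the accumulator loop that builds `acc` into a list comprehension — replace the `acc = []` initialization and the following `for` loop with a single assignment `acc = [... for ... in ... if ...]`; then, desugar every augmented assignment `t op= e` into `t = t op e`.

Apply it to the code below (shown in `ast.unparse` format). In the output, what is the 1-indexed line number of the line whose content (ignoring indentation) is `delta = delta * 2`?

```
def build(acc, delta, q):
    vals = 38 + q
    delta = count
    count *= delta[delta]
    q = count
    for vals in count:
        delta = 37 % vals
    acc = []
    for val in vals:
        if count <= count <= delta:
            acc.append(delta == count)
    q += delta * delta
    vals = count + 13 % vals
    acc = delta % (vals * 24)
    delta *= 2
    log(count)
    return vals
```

Transformed code:
def build(acc, delta, q):
    vals = 38 + q
    delta = count
    count = count * delta[delta]
    q = count
    for vals in count:
        delta = 37 % vals
    acc = [delta == count for val in vals if count <= count <= delta]
    q = q + delta * delta
    vals = count + 13 % vals
    acc = delta % (vals * 24)
    delta = delta * 2
    log(count)
    return vals

12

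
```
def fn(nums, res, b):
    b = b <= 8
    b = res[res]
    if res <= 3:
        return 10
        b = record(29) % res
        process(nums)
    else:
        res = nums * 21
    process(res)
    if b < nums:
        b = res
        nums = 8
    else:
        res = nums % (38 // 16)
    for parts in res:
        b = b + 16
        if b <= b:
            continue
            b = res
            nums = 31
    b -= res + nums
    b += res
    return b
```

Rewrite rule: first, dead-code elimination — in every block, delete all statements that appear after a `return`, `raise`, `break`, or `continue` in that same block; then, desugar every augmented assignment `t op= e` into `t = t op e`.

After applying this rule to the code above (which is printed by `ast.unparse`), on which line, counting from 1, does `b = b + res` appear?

19

Transformed code:
def fn(nums, res, b):
    b = b <= 8
    b = res[res]
    if res <= 3:
        return 10
    else:
        res = nums * 21
    process(res)
    if b < nums:
        b = res
        nums = 8
    else:
        res = nums % (38 // 16)
    for parts in res:
        b = b + 16
        if b <= b:
            continue
    b = b - (res + nums)
    b = b + res
    return b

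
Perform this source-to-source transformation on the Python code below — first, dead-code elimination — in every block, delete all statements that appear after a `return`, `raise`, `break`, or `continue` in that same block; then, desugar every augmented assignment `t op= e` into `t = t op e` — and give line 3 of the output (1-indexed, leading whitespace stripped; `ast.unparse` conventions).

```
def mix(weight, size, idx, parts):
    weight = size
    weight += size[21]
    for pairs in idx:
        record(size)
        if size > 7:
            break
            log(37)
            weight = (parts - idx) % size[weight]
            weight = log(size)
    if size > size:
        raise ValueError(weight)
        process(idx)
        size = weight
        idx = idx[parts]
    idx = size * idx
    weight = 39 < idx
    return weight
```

Transformed code:
def mix(weight, size, idx, parts):
    weight = size
    weight = weight + size[21]
    for pairs in idx:
        record(size)
        if size > 7:
            break
    if size > size:
        raise ValueError(weight)
    idx = size * idx
    weight = 39 < idx
    return weight

weight = weight + size[21]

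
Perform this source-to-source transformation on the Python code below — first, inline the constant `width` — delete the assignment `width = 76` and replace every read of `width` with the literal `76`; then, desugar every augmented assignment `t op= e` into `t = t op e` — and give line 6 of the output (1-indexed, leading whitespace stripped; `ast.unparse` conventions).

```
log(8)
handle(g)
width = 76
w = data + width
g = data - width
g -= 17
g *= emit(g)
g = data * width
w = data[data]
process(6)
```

Transformed code:
log(8)
handle(g)
w = data + 76
g = data - 76
g = g - 17
g = g * emit(g)
g = data * 76
w = data[data]
process(6)

g = g * emit(g)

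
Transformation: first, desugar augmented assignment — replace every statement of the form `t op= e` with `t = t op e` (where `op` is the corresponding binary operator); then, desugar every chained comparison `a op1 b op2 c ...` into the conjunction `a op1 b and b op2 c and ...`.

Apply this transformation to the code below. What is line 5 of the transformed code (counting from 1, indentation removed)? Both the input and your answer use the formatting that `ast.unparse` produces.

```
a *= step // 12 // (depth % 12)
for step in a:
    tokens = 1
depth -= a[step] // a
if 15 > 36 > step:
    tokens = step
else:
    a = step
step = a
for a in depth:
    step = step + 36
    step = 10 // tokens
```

Transformed code:
a = a * (step // 12 // (depth % 12))
for step in a:
    tokens = 1
depth = depth - a[step] // a
if 15 > 36 and 36 > step:
    tokens = step
else:
    a = step
step = a
for a in depth:
    step = step + 36
    step = 10 // tokens

if 15 > 36 and 36 > step:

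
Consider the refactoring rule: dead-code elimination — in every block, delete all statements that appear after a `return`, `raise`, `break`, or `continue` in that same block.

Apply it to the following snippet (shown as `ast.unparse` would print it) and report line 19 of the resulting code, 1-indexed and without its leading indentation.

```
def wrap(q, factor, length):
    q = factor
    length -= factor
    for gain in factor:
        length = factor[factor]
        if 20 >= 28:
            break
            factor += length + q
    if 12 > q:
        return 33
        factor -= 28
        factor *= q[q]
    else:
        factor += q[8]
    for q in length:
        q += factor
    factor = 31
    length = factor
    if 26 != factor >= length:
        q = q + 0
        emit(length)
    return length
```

return length

Transformed code:
def wrap(q, factor, length):
    q = factor
    length -= factor
    for gain in factor:
        length = factor[factor]
        if 20 >= 28:
            break
    if 12 > q:
        return 33
    else:
        factor += q[8]
    for q in length:
        q += factor
    factor = 31
    length = factor
    if 26 != factor >= length:
        q = q + 0
        emit(length)
    return length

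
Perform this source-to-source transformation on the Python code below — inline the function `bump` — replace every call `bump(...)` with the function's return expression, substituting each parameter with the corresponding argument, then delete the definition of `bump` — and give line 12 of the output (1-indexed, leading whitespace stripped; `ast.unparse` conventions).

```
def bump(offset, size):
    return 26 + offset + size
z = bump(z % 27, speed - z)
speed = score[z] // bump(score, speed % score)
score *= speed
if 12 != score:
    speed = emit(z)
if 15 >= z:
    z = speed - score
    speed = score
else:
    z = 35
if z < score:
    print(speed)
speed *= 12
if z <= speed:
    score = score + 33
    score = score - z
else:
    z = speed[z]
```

Transformed code:
z = 26 + z % 27 + (speed - z)
speed = score[z] // (26 + score + speed % score)
score *= speed
if 12 != score:
    speed = emit(z)
if 15 >= z:
    z = speed - score
    speed = score
else:
    z = 35
if z < score:
    print(speed)
speed *= 12
if z <= speed:
    score = score + 33
    score = score - z
else:
    z = speed[z]

print(speed)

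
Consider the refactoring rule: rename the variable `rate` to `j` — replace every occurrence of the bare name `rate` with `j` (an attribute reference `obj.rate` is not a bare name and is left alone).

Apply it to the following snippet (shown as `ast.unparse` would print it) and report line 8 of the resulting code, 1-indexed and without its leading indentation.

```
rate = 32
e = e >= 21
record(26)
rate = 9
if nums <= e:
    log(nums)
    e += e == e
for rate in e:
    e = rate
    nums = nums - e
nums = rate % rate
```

Transformed code:
j = 32
e = e >= 21
record(26)
j = 9
if nums <= e:
    log(nums)
    e += e == e
for j in e:
    e = j
    nums = nums - e
nums = j % j

for j in e:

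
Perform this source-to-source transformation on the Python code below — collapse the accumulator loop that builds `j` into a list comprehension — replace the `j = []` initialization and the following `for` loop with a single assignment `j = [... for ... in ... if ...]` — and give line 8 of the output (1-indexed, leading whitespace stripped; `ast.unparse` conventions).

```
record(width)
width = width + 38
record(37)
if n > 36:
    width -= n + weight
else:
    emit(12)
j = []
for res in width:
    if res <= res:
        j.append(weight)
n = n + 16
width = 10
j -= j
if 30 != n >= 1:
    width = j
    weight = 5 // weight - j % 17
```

Transformed code:
record(width)
width = width + 38
record(37)
if n > 36:
    width -= n + weight
else:
    emit(12)
j = [weight for res in width if res <= res]
n = n + 16
width = 10
j -= j
if 30 != n >= 1:
    width = j
    weight = 5 // weight - j % 17

j = [weight for res in width if res <= res]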